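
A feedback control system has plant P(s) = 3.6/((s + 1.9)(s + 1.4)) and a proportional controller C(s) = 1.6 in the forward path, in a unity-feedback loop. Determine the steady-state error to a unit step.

The loop is type 0. Static position error constant K_pos = C(0)·P(0) = 1.6·1.353 = 2.165.
Steady-state error to a unit step: e_ss = 1/(1+K_pos) = 1/3.165 = 0.316.

0.316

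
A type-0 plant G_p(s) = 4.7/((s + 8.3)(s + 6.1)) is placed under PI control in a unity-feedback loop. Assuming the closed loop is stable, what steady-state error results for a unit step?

0

The PI controller's integrator makes the forward path type 1, so e_ss to a step is zero.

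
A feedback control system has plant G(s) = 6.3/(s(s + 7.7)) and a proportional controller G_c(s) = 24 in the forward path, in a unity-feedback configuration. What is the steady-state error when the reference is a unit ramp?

0.0509

The loop has one pole at the origin (type 1). Velocity error constant K_v = lim_{s→0} s·G_c(s)G(s) = 24·6.3/7.7 = 19.64.
Steady-state error to a unit ramp: e_ss = 1/K_v = 0.0509.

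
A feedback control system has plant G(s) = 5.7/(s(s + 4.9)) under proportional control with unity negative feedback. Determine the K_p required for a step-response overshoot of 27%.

K_p = 7.12

From %OS = 100·exp(−πζ/√(1−ζ²)) = 27%, ζ = −ln(0.27)/√(π²+ln²(0.27)) = 0.3847.
Characteristic equation s² + 4.9s + 5.7K_p = 0 gives ζ = 4.9/(2√(5.7K_p)).
Setting ζ = 0.3847: √(5.7K_p) = 4.9/(2·0.3847) = 6.369, so K_p = 40.56/5.7 = 7.12.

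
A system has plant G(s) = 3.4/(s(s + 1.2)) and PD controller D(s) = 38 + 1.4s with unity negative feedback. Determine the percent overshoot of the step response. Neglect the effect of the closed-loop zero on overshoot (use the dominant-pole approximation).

Forward path: (38 + 1.4s)·3.4/(s(s+1.2)). The closed-loop characteristic equation is s² + (1.2 + 3.4·1.4)s + 3.4·38 = 0.
That is s² + 5.96s + 129.2 = 0, so ω_n = 11.37 rad/s and ζ = 5.96/(2·11.37) = 0.2622.
%OS = 100·exp(−πζ/√(1−ζ²)) = 42.6%.

42.6%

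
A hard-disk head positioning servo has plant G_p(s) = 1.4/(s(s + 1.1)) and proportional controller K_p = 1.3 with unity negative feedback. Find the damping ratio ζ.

The closed-loop denominator is s(s+1.1) + 1.3·1.4 = s² + 1.1s + 1.82.
So ω_n² = 1.82 ⇒ ω_n = 1.349 rad/s, and ζ = 1.1/(2ω_n) = 0.408.

ζ = 0.408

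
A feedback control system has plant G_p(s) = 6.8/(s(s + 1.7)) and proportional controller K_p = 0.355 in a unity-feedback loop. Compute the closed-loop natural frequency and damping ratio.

ω_n = 1.55 rad/s, ζ = 0.547

The closed-loop denominator is s(s+1.7) + 0.355·6.8 = s² + 1.7s + 2.414.
Matching s² + 2ζω_n s + ω_n²: ω_n = √2.414 = 1.554 rad/s and 2ζω_n = 1.7, so ζ = 1.7/(2·1.554) = 0.547.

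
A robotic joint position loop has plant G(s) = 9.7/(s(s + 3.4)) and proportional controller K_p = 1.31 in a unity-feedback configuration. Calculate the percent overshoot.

The closed-loop denominator s² + 3.4s + 12.71 gives ω_n = √12.71 = 3.565 and ζ = 3.4/(2ω_n) = 0.4769.
%OS = 100·exp(−πζ/√(1−ζ²)) = 100·exp(−π·0.4769/√0.7726) = 18.2%.

18.2%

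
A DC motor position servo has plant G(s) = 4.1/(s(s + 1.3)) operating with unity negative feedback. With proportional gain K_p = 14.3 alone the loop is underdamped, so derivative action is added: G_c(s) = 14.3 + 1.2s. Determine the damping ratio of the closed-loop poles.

Forward path: (14.3 + 1.2s)·4.1/(s(s+1.3)). The closed-loop characteristic equation is s² + (1.3 + 4.1·1.2)s + 4.1·14.3 = 0.
That is s² + 6.22s + 58.63 = 0, so ω_n = 7.657 rad/s and ζ = 6.22/(2·7.657) = 0.4062.

ζ = 0.406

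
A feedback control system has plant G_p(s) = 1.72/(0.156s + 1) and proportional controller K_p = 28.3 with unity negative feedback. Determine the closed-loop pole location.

Closed loop: T(s) = K_p·G_p/(1+K_p·G_p) = 48.68/(0.156s + 1 + 48.68), with pole at s = −(1 + 48.68)/0.156 = −318.4.

s = -318.4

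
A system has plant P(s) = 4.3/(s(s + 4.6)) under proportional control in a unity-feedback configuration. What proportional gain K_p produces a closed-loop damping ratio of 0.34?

Closed-loop characteristic equation: s² + 4.6s + K_p·4.3 = 0.
So ω_n = √(4.3K_p) and 2ζω_n = 4.6, giving ζ = 4.6/(2√(4.3K_p)).
Setting ζ = 0.34: √(4.3K_p) = 4.6/(2·0.34) = 6.765, so K_p = 45.76/4.3 = 10.6.

K_p = 10.6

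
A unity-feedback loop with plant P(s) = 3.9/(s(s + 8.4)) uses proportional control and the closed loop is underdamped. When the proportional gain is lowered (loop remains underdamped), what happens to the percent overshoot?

decrease

ζ = 8.4/(2√(3.9K_p)) rises as K_p falls; higher damping means less overshoot.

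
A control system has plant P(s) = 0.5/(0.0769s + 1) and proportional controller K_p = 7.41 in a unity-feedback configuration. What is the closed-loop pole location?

s = -61.18

Closed loop: T(s) = K_p·P/(1+K_p·P) = 3.705/(0.0769s + 1 + 3.705), with pole at s = −(1 + 3.705)/0.0769 = −61.18.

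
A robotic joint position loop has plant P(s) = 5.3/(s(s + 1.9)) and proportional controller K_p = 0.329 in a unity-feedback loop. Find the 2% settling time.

T_s ≈ 4.21 s

From 1 + K_pP(s) = 0: s² + 1.9s + 1.744 = 0 ⇒ ω_n = 1.32, ζ = 0.7194.
2% settling time T_s ≈ 4/(ζω_n) = 4/0.95 = 4.21 s.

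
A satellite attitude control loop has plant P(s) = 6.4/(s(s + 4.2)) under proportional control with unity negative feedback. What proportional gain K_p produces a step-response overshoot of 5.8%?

From %OS = 100·exp(−πζ/√(1−ζ²)) = 5.8%, ζ = −ln(0.058)/√(π²+ln²(0.058)) = 0.6716.
Characteristic equation s² + 4.2s + 6.4K_p = 0 gives ζ = 4.2/(2√(6.4K_p)).
Setting ζ = 0.6716: √(6.4K_p) = 4.2/(2·0.6716) = 3.127, so K_p = 9.779/6.4 = 1.53.

K_p = 1.53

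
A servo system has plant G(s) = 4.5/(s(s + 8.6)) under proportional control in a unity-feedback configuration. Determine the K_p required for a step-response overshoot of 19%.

K_p = 18.8

From %OS = 100·exp(−πζ/√(1−ζ²)) = 19%, ζ = −ln(0.19)/√(π²+ln²(0.19)) = 0.4673.
Characteristic equation s² + 8.6s + 4.5K_p = 0 gives ζ = 8.6/(2√(4.5K_p)).
Setting ζ = 0.4673: √(4.5K_p) = 8.6/(2·0.4673) = 9.201, so K_p = 84.66/4.5 = 18.8.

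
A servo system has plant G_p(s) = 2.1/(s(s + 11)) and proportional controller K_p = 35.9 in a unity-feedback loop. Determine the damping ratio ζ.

1 + K_p·G_p(s) = 0 gives s² + 11s + 75.39 = 0.
Matching s² + 2ζω_n s + ω_n²: ω_n = √75.39 = 8.683 rad/s and 2ζω_n = 11, so ζ = 11/(2·8.683) = 0.633.

ζ = 0.633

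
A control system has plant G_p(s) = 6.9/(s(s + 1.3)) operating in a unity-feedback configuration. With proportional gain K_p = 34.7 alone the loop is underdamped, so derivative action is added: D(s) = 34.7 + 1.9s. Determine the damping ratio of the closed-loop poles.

ζ = 0.466

Forward path: (34.7 + 1.9s)·6.9/(s(s+1.3)). The closed-loop characteristic equation is s² + (1.3 + 6.9·1.9)s + 6.9·34.7 = 0.
That is s² + 14.41s + 239.4 = 0, so ω_n = 15.47 rad/s and ζ = 14.41/(2·15.47) = 0.4656.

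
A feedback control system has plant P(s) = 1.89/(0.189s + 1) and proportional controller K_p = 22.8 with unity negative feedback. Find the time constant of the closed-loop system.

Closed loop: T(s) = K_p·P/(1+K_p·P) = 43.09/(0.189s + 1 + 43.09), with pole at s = −(1 + 43.09)/0.189 = −233.3.
Closed-loop time constant τ = 1/233.3 = 0.00429 s.

τ = 0.00429 s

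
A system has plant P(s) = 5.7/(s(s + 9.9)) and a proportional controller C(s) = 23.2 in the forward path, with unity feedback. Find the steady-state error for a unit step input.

0

The open loop C(s)P(s) has a pole at the origin (type 1), so the static position error constant is infinite and e_ss = 1/(1+∞) = 0.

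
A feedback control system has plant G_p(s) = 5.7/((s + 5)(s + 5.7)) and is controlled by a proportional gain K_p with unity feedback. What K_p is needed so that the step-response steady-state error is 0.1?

K_p = 45

Steady-state error for a unit step on this type-0 loop is 1/(1 + K_p·G_p(0)).
G_p(0) = 0.2. Require 1/(1 + K_p·0.2) = 0.1, so 1 + 0.2·K_p = 10.
K_p = (10 − 1)/0.2 = 45.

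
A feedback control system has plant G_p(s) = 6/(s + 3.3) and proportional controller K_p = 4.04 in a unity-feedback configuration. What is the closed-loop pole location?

Closed-loop transfer function: T(s) = K_p·G_p(s)/(1 + K_p·G_p(s)) = 24.24/(s + 3.3 + 24.24) = 24.24/(s + 27.54).
The closed-loop pole is at s = −27.54.

s = -27.54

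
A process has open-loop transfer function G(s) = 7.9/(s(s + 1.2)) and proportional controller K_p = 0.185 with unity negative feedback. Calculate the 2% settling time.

From 1 + K_pG(s) = 0: s² + 1.2s + 1.462 = 0 ⇒ ω_n = 1.209, ζ = 0.4963.
2% settling time T_s ≈ 4/(ζω_n) = 4/0.6 = 6.67 s.

T_s ≈ 6.67 s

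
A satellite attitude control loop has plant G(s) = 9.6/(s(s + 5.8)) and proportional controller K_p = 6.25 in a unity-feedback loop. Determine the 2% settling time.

The closed-loop denominator s² + 5.8s + 60 gives ω_n = √60 = 7.746 and ζ = 5.8/(2ω_n) = 0.3744.
2% settling time T_s ≈ 4/(ζω_n) = 4/2.9 = 1.38 s.

T_s ≈ 1.38 s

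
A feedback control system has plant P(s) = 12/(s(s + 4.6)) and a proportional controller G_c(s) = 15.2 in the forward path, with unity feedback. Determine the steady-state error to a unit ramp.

0.0252

The loop has one pole at the origin (type 1). Velocity error constant K_v = lim_{s→0} s·G_c(s)P(s) = 15.2·12/4.6 = 39.65.
Steady-state error to a unit ramp: e_ss = 1/K_v = 0.0252.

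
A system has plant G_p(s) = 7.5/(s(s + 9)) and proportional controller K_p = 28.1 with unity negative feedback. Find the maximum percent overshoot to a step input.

35.9%

From 1 + K_pG_p(s) = 0: s² + 9s + 210.8 = 0 ⇒ ω_n = 14.52, ζ = 0.31.
%OS = 100·exp(−πζ/√(1−ζ²)) = 100·exp(−π·0.31/√0.9039) = 35.9%.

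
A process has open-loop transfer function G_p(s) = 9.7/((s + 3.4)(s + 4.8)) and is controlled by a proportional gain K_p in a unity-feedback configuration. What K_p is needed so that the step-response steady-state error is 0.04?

For a type-0 loop with proportional control, e_ss = 1/(1 + K_p·G_p(0)).
G_p(0) = 0.5944. Require 1/(1 + K_p·0.5944) = 0.04, so 1 + 0.5944·K_p = 25.
K_p = (25 − 1)/0.5944 = 40.4.

K_p = 40.4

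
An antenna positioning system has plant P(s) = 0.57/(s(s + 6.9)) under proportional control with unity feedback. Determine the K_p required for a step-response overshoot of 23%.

From %OS = 100·exp(−πζ/√(1−ζ²)) = 23%, ζ = −ln(0.23)/√(π²+ln²(0.23)) = 0.4237.
Characteristic equation s² + 6.9s + 0.57K_p = 0 gives ζ = 6.9/(2√(0.57K_p)).
Setting ζ = 0.4237: √(0.57K_p) = 6.9/(2·0.4237) = 8.142, so K_p = 66.29/0.57 = 116.

K_p = 116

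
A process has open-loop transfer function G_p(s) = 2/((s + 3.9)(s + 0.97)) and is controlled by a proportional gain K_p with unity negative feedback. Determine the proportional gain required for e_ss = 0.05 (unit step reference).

Steady-state error for a unit step on this type-0 loop is 1/(1 + K_p·G_p(0)).
G_p(0) = 0.5287. Require 1/(1 + K_p·0.5287) = 0.05, so 1 + 0.5287·K_p = 20.
K_p = (20 − 1)/0.5287 = 35.9.

K_p = 35.9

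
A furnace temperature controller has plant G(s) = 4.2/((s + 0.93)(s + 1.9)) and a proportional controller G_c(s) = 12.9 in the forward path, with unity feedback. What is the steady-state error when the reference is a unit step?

0.0316

The loop is type 0. Static position error constant K_pos = G_c(0)·G(0) = 12.9·2.377 = 30.66.
Steady-state error to a unit step: e_ss = 1/(1+K_pos) = 1/31.66 = 0.0316.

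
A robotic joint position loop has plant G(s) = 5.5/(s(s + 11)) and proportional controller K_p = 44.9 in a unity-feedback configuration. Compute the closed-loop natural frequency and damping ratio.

1 + K_p·G(s) = 0 gives s² + 11s + 246.9 = 0.
Matching s² + 2ζω_n s + ω_n²: ω_n = √246.9 = 15.71 rad/s and 2ζω_n = 11, so ζ = 11/(2·15.71) = 0.35.

ω_n = 15.7 rad/s, ζ = 0.35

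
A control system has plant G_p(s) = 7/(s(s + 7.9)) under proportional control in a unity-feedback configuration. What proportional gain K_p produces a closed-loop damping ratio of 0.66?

K_p = 5.12

Closed-loop characteristic equation: s² + 7.9s + K_p·7 = 0.
So ω_n = √(7K_p) and 2ζω_n = 7.9, giving ζ = 7.9/(2√(7K_p)).
Setting ζ = 0.66: √(7K_p) = 7.9/(2·0.66) = 5.985, so K_p = 35.82/7 = 5.12.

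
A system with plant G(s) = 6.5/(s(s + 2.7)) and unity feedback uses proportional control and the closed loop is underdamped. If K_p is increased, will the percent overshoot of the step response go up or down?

Characteristic equation s² + 2.7s + K_p·6.5 = 0: raising K_p raises ω_n while 2ζω_n = 2.7 is fixed, so ζ falls and overshoot grows.

increase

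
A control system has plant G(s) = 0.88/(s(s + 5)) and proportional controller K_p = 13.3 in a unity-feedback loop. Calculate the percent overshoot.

3.46%

The closed-loop denominator s² + 5s + 11.7 gives ω_n = √11.7 = 3.421 and ζ = 5/(2ω_n) = 0.7308.
%OS = 100·exp(−πζ/√(1−ζ²)) = 100·exp(−π·0.7308/√0.466) = 3.46%.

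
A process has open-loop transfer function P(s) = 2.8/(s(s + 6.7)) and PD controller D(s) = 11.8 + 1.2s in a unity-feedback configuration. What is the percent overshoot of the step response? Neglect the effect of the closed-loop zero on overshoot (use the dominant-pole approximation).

0.341%

Forward path: (11.8 + 1.2s)·2.8/(s(s+6.7)). The closed-loop characteristic equation is s² + (6.7 + 2.8·1.2)s + 2.8·11.8 = 0.
That is s² + 10.06s + 33.04 = 0, so ω_n = 5.748 rad/s and ζ = 10.06/(2·5.748) = 0.8751.
%OS = 100·exp(−πζ/√(1−ζ²)) = 0.341%.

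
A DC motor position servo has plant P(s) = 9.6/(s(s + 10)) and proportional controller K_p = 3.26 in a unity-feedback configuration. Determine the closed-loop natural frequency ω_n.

The closed-loop denominator is s(s+10) + 3.26·9.6 = s² + 10s + 31.3.
So ω_n² = 31.3 ⇒ ω_n = 5.594 rad/s, and ζ = 10/(2ω_n) = 0.894.

ω_n = 5.59 rad/s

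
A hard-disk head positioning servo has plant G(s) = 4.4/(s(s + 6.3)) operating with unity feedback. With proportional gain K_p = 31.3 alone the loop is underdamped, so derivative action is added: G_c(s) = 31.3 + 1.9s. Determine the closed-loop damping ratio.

ζ = 0.625

Forward path: (31.3 + 1.9s)·4.4/(s(s+6.3)). The closed-loop characteristic equation is s² + (6.3 + 4.4·1.9)s + 4.4·31.3 = 0.
That is s² + 14.66s + 137.7 = 0, so ω_n = 11.74 rad/s and ζ = 14.66/(2·11.74) = 0.6246.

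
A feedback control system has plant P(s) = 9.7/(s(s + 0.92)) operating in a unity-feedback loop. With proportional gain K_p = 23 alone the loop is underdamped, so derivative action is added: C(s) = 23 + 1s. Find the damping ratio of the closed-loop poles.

Forward path: (23 + 1s)·9.7/(s(s+0.92)). The closed-loop characteristic equation is s² + (0.92 + 9.7·1)s + 9.7·23 = 0.
That is s² + 10.62s + 223.1 = 0, so ω_n = 14.94 rad/s and ζ = 10.62/(2·14.94) = 0.3555.

ζ = 0.356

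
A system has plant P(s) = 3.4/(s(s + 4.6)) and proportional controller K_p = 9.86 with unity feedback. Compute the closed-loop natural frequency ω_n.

The closed-loop denominator is s(s+4.6) + 9.86·3.4 = s² + 4.6s + 33.52.
Matching s² + 2ζω_n s + ω_n²: ω_n = √33.52 = 5.79 rad/s and 2ζω_n = 4.6, so ζ = 4.6/(2·5.79) = 0.397.

ω_n = 5.79 rad/s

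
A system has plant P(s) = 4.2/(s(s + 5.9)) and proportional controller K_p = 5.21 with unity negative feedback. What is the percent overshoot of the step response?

Closed-loop characteristic equation: s² + 5.9s + 21.88 = 0, so ω_n = 4.678 rad/s and ζ = 5.9/(2·4.678) = 0.6306.
%OS = 100·exp(−πζ/√(1−ζ²)) = 100·exp(−π·0.6306/√0.6023) = 7.79%.

7.79%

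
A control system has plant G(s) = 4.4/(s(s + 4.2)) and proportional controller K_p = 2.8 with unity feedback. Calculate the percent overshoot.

The closed-loop denominator s² + 4.2s + 12.32 gives ω_n = √12.32 = 3.51 and ζ = 4.2/(2ω_n) = 0.5983.
%OS = 100·exp(−πζ/√(1−ζ²)) = 100·exp(−π·0.5983/√0.642) = 9.58%.

9.58%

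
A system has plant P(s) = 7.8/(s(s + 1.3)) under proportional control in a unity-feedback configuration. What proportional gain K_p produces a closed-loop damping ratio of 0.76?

K_p = 0.0938

Closed-loop characteristic equation: s² + 1.3s + K_p·7.8 = 0.
So ω_n = √(7.8K_p) and 2ζω_n = 1.3, giving ζ = 1.3/(2√(7.8K_p)).
Setting ζ = 0.76: √(7.8K_p) = 1.3/(2·0.76) = 0.8553, so K_p = 0.7315/7.8 = 0.0938.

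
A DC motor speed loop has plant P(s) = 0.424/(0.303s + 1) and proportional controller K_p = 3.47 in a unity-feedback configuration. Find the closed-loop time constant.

τ = 0.123 s

Closed loop: T(s) = K_p·P/(1+K_p·P) = 1.471/(0.303s + 1 + 1.471), with pole at s = −(1 + 1.471)/0.303 = −8.156.
Closed-loop time constant τ = 1/8.156 = 0.123 s.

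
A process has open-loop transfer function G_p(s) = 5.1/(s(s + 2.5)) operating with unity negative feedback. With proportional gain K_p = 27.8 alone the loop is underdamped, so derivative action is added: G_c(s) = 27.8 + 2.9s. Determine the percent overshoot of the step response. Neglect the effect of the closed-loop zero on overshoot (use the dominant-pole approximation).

Forward path: (27.8 + 2.9s)·5.1/(s(s+2.5)). The closed-loop characteristic equation is s² + (2.5 + 5.1·2.9)s + 5.1·27.8 = 0.
That is s² + 17.29s + 141.8 = 0, so ω_n = 11.91 rad/s and ζ = 17.29/(2·11.91) = 0.726.
%OS = 100·exp(−πζ/√(1−ζ²)) = 3.63%.

3.63%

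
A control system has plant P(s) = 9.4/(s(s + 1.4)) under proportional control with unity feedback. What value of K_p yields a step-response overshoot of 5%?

From %OS = 100·exp(−πζ/√(1−ζ²)) = 5%, ζ = −ln(0.05)/√(π²+ln²(0.05)) = 0.6901.
Characteristic equation s² + 1.4s + 9.4K_p = 0 gives ζ = 1.4/(2√(9.4K_p)).
Setting ζ = 0.6901: √(9.4K_p) = 1.4/(2·0.6901) = 1.014, so K_p = 1.029/9.4 = 0.109.

K_p = 0.109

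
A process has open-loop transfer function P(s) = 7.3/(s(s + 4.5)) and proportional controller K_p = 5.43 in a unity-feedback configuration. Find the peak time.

T_p = 0.534 s

Closed-loop characteristic equation: s² + 4.5s + 39.64 = 0, so ω_n = 6.296 rad/s and ζ = 4.5/(2·6.296) = 0.3574.
Damped frequency ω_d = ω_n√(1−ζ²) = 5.88 rad/s, so peak time T_p = π/ω_d = 0.534 s.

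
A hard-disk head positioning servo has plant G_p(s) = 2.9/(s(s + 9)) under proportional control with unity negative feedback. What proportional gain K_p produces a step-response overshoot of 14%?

From %OS = 100·exp(−πζ/√(1−ζ²)) = 14%, ζ = −ln(0.14)/√(π²+ln²(0.14)) = 0.5305.
Characteristic equation s² + 9s + 2.9K_p = 0 gives ζ = 9/(2√(2.9K_p)).
Setting ζ = 0.5305: √(2.9K_p) = 9/(2·0.5305) = 8.482, so K_p = 71.95/2.9 = 24.8.

K_p = 24.8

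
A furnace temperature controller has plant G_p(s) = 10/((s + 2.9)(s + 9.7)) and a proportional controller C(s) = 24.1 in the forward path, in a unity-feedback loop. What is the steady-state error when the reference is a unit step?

0.105

The loop is type 0. Static position error constant K_pos = C(0)·G_p(0) = 24.1·0.3555 = 8.567.
Steady-state error to a unit step: e_ss = 1/(1+K_pos) = 1/9.567 = 0.105.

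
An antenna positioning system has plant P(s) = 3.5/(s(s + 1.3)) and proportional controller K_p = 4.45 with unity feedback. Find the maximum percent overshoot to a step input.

The closed-loop denominator s² + 1.3s + 15.58 gives ω_n = √15.58 = 3.947 and ζ = 1.3/(2ω_n) = 0.1647.
%OS = 100·exp(−πζ/√(1−ζ²)) = 100·exp(−π·0.1647/√0.9729) = 59.2%.

59.2%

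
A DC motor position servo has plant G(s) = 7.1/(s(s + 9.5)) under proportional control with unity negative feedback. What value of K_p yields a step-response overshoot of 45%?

K_p = 52.4

From %OS = 100·exp(−πζ/√(1−ζ²)) = 45%, ζ = −ln(0.45)/√(π²+ln²(0.45)) = 0.2463.
Characteristic equation s² + 9.5s + 7.1K_p = 0 gives ζ = 9.5/(2√(7.1K_p)).
Setting ζ = 0.2463: √(7.1K_p) = 9.5/(2·0.2463) = 19.28, so K_p = 371.8/7.1 = 52.4.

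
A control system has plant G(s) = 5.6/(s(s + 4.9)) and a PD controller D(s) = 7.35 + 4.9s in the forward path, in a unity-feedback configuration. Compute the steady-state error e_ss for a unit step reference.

The open loop D(s)G(s) has a pole at the origin (type 1), so the static position error constant is infinite and e_ss = 1/(1+∞) = 0.

0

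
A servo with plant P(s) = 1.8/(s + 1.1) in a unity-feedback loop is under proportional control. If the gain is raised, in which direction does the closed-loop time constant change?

decrease

The closed-loop bandwidth 1.1+K_p·1.8 grows with K_p, so τ shrinks.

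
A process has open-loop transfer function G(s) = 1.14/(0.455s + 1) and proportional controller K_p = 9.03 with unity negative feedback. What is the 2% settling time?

T_s ≈ 0.161 s

Closed loop: T(s) = K_p·G/(1+K_p·G) = 10.29/(0.455s + 1 + 10.29), with pole at s = −(1 + 10.29)/0.455 = −24.82.
τ = 1/24.82 = 0.04029 s, so 2% settling time ≈ 4τ = 0.161 s.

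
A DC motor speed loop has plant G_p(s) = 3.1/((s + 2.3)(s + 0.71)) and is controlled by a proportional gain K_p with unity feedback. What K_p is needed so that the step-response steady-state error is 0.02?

K_p = 25.8

The loop is type 0, so e_ss(step) = 1/(1 + K_pos) with K_pos = K_p·G_p(0).
G_p(0) = 1.898. Require 1/(1 + K_p·1.898) = 0.02, so 1 + 1.898·K_p = 50.
K_p = (50 − 1)/1.898 = 25.8.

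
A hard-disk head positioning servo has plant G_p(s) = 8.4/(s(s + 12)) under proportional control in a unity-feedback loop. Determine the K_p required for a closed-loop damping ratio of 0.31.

Closed-loop characteristic equation: s² + 12s + K_p·8.4 = 0.
So ω_n = √(8.4K_p) and 2ζω_n = 12, giving ζ = 12/(2√(8.4K_p)).
Setting ζ = 0.31: √(8.4K_p) = 12/(2·0.31) = 19.35, so K_p = 374.6/8.4 = 44.6.

K_p = 44.6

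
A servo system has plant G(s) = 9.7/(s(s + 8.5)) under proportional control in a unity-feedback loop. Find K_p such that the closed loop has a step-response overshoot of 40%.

K_p = 23.8

From %OS = 100·exp(−πζ/√(1−ζ²)) = 40%, ζ = −ln(0.4)/√(π²+ln²(0.4)) = 0.28.
Characteristic equation s² + 8.5s + 9.7K_p = 0 gives ζ = 8.5/(2√(9.7K_p)).
Setting ζ = 0.28: √(9.7K_p) = 8.5/(2·0.28) = 15.18, so K_p = 230.4/9.7 = 23.8.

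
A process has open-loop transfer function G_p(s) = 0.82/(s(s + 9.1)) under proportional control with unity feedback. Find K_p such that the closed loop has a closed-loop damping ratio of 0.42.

K_p = 143

Closed-loop characteristic equation: s² + 9.1s + K_p·0.82 = 0.
So ω_n = √(0.82K_p) and 2ζω_n = 9.1, giving ζ = 9.1/(2√(0.82K_p)).
Setting ζ = 0.42: √(0.82K_p) = 9.1/(2·0.42) = 10.83, so K_p = 117.4/0.82 = 143.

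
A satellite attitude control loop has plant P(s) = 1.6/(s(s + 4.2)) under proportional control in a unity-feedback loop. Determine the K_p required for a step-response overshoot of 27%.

From %OS = 100·exp(−πζ/√(1−ζ²)) = 27%, ζ = −ln(0.27)/√(π²+ln²(0.27)) = 0.3847.
Characteristic equation s² + 4.2s + 1.6K_p = 0 gives ζ = 4.2/(2√(1.6K_p)).
Setting ζ = 0.3847: √(1.6K_p) = 4.2/(2·0.3847) = 5.459, so K_p = 29.8/1.6 = 18.6.

K_p = 18.6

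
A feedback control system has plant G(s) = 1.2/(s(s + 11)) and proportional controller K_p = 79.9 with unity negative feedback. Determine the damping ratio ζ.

The closed-loop denominator is s(s+11) + 79.9·1.2 = s² + 11s + 95.88.
So ω_n² = 95.88 ⇒ ω_n = 9.792 rad/s, and ζ = 11/(2ω_n) = 0.562.

ζ = 0.562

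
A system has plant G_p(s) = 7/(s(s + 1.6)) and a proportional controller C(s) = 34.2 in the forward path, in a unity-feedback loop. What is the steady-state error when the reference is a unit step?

0

The open loop C(s)G_p(s) has a pole at the origin (type 1), so the static position error constant is infinite and e_ss = 1/(1+∞) = 0.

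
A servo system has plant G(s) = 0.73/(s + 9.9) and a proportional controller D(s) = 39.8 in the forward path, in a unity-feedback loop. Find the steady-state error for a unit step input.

0.254

The loop is type 0. Static position error constant K_pos = D(0)·G(0) = 39.8·0.07374 = 2.935.
Steady-state error to a unit step: e_ss = 1/(1+K_pos) = 1/3.935 = 0.254.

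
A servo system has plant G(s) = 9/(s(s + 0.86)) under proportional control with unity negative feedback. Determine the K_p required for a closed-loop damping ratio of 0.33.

K_p = 0.189

Closed-loop characteristic equation: s² + 0.86s + K_p·9 = 0.
So ω_n = √(9K_p) and 2ζω_n = 0.86, giving ζ = 0.86/(2√(9K_p)).
Setting ζ = 0.33: √(9K_p) = 0.86/(2·0.33) = 1.303, so K_p = 1.698/9 = 0.189.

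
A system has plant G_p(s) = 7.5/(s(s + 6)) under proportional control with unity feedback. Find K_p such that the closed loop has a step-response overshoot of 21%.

K_p = 6.06

From %OS = 100·exp(−πζ/√(1−ζ²)) = 21%, ζ = −ln(0.21)/√(π²+ln²(0.21)) = 0.4449.
Characteristic equation s² + 6s + 7.5K_p = 0 gives ζ = 6/(2√(7.5K_p)).
Setting ζ = 0.4449: √(7.5K_p) = 6/(2·0.4449) = 6.743, so K_p = 45.47/7.5 = 6.06.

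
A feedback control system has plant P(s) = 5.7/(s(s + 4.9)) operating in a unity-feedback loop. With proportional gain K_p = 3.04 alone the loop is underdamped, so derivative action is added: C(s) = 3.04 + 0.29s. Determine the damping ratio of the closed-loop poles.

Forward path: (3.04 + 0.29s)·5.7/(s(s+4.9)). The closed-loop characteristic equation is s² + (4.9 + 5.7·0.29)s + 5.7·3.04 = 0.
That is s² + 6.553s + 17.33 = 0, so ω_n = 4.163 rad/s and ζ = 6.553/(2·4.163) = 0.7871.

ζ = 0.787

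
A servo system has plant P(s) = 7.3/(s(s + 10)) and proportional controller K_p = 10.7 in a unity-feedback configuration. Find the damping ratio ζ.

1 + K_p·P(s) = 0 gives s² + 10s + 78.11 = 0.
So ω_n² = 78.11 ⇒ ω_n = 8.838 rad/s, and ζ = 10/(2ω_n) = 0.566.

ζ = 0.566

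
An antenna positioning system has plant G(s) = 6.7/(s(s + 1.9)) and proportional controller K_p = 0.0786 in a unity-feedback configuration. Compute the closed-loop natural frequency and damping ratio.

With unity feedback the closed-loop characteristic equation is s² + 1.9s + 0.0786·6.7 = s² + 1.9s + 0.5266 = 0.
So ω_n² = 0.5266 ⇒ ω_n = 0.7257 rad/s, and ζ = 1.9/(2ω_n) = 1.31.

ω_n = 0.726 rad/s, ζ = 1.31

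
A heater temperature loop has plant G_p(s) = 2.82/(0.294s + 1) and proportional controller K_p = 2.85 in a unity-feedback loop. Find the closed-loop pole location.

s = -30.74

Closed loop: T(s) = K_p·G_p/(1+K_p·G_p) = 8.037/(0.294s + 1 + 8.037), with pole at s = −(1 + 8.037)/0.294 = −30.74.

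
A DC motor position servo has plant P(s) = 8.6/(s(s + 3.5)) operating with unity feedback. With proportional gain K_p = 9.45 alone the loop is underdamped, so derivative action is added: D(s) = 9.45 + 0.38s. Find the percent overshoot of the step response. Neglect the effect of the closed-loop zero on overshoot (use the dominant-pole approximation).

Forward path: (9.45 + 0.38s)·8.6/(s(s+3.5)). The closed-loop characteristic equation is s² + (3.5 + 8.6·0.38)s + 8.6·9.45 = 0.
That is s² + 6.768s + 81.27 = 0, so ω_n = 9.015 rad/s and ζ = 6.768/(2·9.015) = 0.3754.
%OS = 100·exp(−πζ/√(1−ζ²)) = 28%.

28%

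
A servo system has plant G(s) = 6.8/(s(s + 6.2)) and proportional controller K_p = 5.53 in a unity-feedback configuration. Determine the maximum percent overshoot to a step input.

Closed-loop characteristic equation: s² + 6.2s + 37.6 = 0, so ω_n = 6.132 rad/s and ζ = 6.2/(2·6.132) = 0.5055.
%OS = 100·exp(−πζ/√(1−ζ²)) = 100·exp(−π·0.5055/√0.7444) = 15.9%.

15.9%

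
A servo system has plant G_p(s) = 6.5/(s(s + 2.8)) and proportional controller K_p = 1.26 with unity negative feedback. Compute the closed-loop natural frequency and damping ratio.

ω_n = 2.86 rad/s, ζ = 0.489

With unity feedback the closed-loop characteristic equation is s² + 2.8s + 1.26·6.5 = s² + 2.8s + 8.19 = 0.
So ω_n² = 8.19 ⇒ ω_n = 2.862 rad/s, and ζ = 2.8/(2ω_n) = 0.489.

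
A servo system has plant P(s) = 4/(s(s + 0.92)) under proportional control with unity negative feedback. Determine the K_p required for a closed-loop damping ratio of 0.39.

Closed-loop characteristic equation: s² + 0.92s + K_p·4 = 0.
So ω_n = √(4K_p) and 2ζω_n = 0.92, giving ζ = 0.92/(2√(4K_p)).
Setting ζ = 0.39: √(4K_p) = 0.92/(2·0.39) = 1.179, so K_p = 1.391/4 = 0.348.

K_p = 0.348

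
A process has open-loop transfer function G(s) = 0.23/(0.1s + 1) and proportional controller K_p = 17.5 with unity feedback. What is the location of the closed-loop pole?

Closed loop: T(s) = K_p·G/(1+K_p·G) = 4.025/(0.1s + 1 + 4.025), with pole at s = −(1 + 4.025)/0.1 = −50.25.

s = -50.25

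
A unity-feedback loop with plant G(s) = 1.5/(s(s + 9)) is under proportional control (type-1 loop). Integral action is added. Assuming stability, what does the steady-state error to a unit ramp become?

0

The integrator raises the loop to type 2, so K_v → ∞ and e_ss to a ramp is zero.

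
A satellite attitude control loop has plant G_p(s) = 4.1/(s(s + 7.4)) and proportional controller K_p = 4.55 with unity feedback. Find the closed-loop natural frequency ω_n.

1 + K_p·G_p(s) = 0 gives s² + 7.4s + 18.65 = 0.
So ω_n² = 18.65 ⇒ ω_n = 4.319 rad/s, and ζ = 7.4/(2ω_n) = 0.857.

ω_n = 4.32 rad/s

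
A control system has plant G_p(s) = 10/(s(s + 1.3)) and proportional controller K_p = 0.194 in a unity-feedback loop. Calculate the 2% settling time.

T_s ≈ 6.15 s

Closed-loop characteristic equation: s² + 1.3s + 1.94 = 0, so ω_n = 1.393 rad/s and ζ = 1.3/(2·1.393) = 0.4667.
2% settling time T_s ≈ 4/(ζω_n) = 4/0.65 = 6.15 s.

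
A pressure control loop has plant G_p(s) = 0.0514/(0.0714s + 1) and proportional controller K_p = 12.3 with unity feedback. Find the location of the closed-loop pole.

Closed loop: T(s) = K_p·G_p/(1+K_p·G_p) = 0.6322/(0.0714s + 1 + 0.6322), with pole at s = −(1 + 0.6322)/0.0714 = −22.86.

s = -22.86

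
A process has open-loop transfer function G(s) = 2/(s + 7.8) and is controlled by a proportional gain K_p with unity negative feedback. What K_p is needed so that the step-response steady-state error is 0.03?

K_p = 126

The loop is type 0, so e_ss(step) = 1/(1 + K_pos) with K_pos = K_p·G(0).
G(0) = 0.2564. Require 1/(1 + K_p·0.2564) = 0.03, so 1 + 0.2564·K_p = 33.33.
K_p = (33.33 − 1)/0.2564 = 126.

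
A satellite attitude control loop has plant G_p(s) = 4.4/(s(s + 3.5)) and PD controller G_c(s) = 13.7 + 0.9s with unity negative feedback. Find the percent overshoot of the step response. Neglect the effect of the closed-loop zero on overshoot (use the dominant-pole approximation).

Forward path: (13.7 + 0.9s)·4.4/(s(s+3.5)). The closed-loop characteristic equation is s² + (3.5 + 4.4·0.9)s + 4.4·13.7 = 0.
That is s² + 7.46s + 60.28 = 0, so ω_n = 7.764 rad/s and ζ = 7.46/(2·7.764) = 0.4804.
%OS = 100·exp(−πζ/√(1−ζ²)) = 17.9%.

17.9%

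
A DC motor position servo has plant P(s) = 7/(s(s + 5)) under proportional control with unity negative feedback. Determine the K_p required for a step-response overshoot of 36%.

K_p = 9.34

From %OS = 100·exp(−πζ/√(1−ζ²)) = 36%, ζ = −ln(0.36)/√(π²+ln²(0.36)) = 0.3093.
Characteristic equation s² + 5s + 7K_p = 0 gives ζ = 5/(2√(7K_p)).
Setting ζ = 0.3093: √(7K_p) = 5/(2·0.3093) = 8.084, so K_p = 65.35/7 = 9.34.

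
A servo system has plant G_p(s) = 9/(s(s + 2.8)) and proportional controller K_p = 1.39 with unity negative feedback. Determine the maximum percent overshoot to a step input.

25.8%

The closed-loop denominator s² + 2.8s + 12.51 gives ω_n = √12.51 = 3.537 and ζ = 2.8/(2ω_n) = 0.3958.
%OS = 100·exp(−πζ/√(1−ζ²)) = 100·exp(−π·0.3958/√0.8433) = 25.8%.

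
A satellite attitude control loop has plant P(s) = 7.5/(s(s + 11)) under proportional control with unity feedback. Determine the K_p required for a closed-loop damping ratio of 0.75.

Closed-loop characteristic equation: s² + 11s + K_p·7.5 = 0.
So ω_n = √(7.5K_p) and 2ζω_n = 11, giving ζ = 11/(2√(7.5K_p)).
Setting ζ = 0.75: √(7.5K_p) = 11/(2·0.75) = 7.333, so K_p = 53.78/7.5 = 7.17.

K_p = 7.17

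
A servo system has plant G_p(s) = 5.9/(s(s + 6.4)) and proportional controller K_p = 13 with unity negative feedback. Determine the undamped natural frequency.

ω_n = 8.76 rad/s

With unity feedback the closed-loop characteristic equation is s² + 6.4s + 13·5.9 = s² + 6.4s + 76.7 = 0.
Matching s² + 2ζω_n s + ω_n²: ω_n = √76.7 = 8.758 rad/s and 2ζω_n = 6.4, so ζ = 6.4/(2·8.758) = 0.365.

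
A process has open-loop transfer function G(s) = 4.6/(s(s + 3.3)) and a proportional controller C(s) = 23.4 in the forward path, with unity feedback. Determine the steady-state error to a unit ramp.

0.0307

The loop has one pole at the origin (type 1). Velocity error constant K_v = lim_{s→0} s·C(s)G(s) = 23.4·4.6/3.3 = 32.62.
Steady-state error to a unit ramp: e_ss = 1/K_v = 0.0307.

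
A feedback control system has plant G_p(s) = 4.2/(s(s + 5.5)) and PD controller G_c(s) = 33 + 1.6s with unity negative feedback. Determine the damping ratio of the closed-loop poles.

Forward path: (33 + 1.6s)·4.2/(s(s+5.5)). The closed-loop characteristic equation is s² + (5.5 + 4.2·1.6)s + 4.2·33 = 0.
That is s² + 12.22s + 138.6 = 0, so ω_n = 11.77 rad/s and ζ = 12.22/(2·11.77) = 0.519.

ζ = 0.519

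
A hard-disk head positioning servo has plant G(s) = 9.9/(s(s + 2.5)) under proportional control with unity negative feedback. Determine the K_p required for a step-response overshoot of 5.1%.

From %OS = 100·exp(−πζ/√(1−ζ²)) = 5.1%, ζ = −ln(0.051)/√(π²+ln²(0.051)) = 0.6877.
Characteristic equation s² + 2.5s + 9.9K_p = 0 gives ζ = 2.5/(2√(9.9K_p)).
Setting ζ = 0.6877: √(9.9K_p) = 2.5/(2·0.6877) = 1.818, so K_p = 3.304/9.9 = 0.334.

K_p = 0.334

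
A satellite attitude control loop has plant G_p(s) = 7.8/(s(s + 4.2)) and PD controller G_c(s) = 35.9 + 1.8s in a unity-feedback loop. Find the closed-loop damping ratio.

Forward path: (35.9 + 1.8s)·7.8/(s(s+4.2)). The closed-loop characteristic equation is s² + (4.2 + 7.8·1.8)s + 7.8·35.9 = 0.
That is s² + 18.24s + 280 = 0, so ω_n = 16.73 rad/s and ζ = 18.24/(2·16.73) = 0.545.

ζ = 0.545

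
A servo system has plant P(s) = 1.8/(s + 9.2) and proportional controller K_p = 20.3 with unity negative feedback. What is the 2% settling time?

T_s ≈ 0.0875 s

Closed-loop transfer function: T(s) = K_p·P(s)/(1 + K_p·P(s)) = 36.54/(s + 9.2 + 36.54) = 36.54/(s + 45.74).
Time constant τ = 1/45.74 = 0.02186 s, so the 2% settling time is about 4τ = 0.0875 s.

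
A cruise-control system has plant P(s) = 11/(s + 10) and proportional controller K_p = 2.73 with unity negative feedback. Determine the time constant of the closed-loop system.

τ = 0.025 s

Closed-loop transfer function: T(s) = K_p·P(s)/(1 + K_p·P(s)) = 30.03/(s + 10 + 30.03) = 30.03/(s + 40.03).
Time constant τ = 1/40.03 = 0.025 s.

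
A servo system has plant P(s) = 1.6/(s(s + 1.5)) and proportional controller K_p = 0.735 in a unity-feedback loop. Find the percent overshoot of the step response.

The closed-loop denominator s² + 1.5s + 1.176 gives ω_n = √1.176 = 1.084 and ζ = 1.5/(2ω_n) = 0.6916.
%OS = 100·exp(−πζ/√(1−ζ²)) = 100·exp(−π·0.6916/√0.5217) = 4.94%.

4.94%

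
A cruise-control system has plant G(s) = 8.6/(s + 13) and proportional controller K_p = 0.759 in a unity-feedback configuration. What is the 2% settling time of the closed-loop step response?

T_s ≈ 0.205 s

Closed-loop transfer function: T(s) = K_p·G(s)/(1 + K_p·G(s)) = 6.527/(s + 13 + 6.527) = 6.527/(s + 19.53).
Time constant τ = 1/19.53 = 0.05121 s, so the 2% settling time is about 4τ = 0.205 s.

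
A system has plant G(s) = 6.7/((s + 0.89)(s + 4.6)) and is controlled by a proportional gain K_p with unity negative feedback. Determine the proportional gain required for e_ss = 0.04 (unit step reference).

For a type-0 loop with proportional control, e_ss = 1/(1 + K_p·G(0)).
G(0) = 1.637. Require 1/(1 + K_p·1.637) = 0.04, so 1 + 1.637·K_p = 25.
K_p = (25 − 1)/1.637 = 14.7.

K_p = 14.7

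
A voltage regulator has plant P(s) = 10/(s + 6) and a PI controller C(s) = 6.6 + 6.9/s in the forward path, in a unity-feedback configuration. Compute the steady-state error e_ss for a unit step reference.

0

The open loop C(s)P(s) has a pole at the origin (type 1), so the static position error constant is infinite and e_ss = 1/(1+∞) = 0.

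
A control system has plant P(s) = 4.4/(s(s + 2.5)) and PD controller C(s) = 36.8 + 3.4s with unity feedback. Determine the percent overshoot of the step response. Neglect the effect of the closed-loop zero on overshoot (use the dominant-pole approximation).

Forward path: (36.8 + 3.4s)·4.4/(s(s+2.5)). The closed-loop characteristic equation is s² + (2.5 + 4.4·3.4)s + 4.4·36.8 = 0.
That is s² + 17.46s + 161.9 = 0, so ω_n = 12.72 rad/s and ζ = 17.46/(2·12.72) = 0.6861.
%OS = 100·exp(−πζ/√(1−ζ²)) = 5.17%.

5.17%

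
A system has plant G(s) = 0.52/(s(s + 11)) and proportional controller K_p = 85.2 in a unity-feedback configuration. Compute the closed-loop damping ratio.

The closed-loop denominator is s(s+11) + 85.2·0.52 = s² + 11s + 44.3.
Matching s² + 2ζω_n s + ω_n²: ω_n = √44.3 = 6.656 rad/s and 2ζω_n = 11, so ζ = 11/(2·6.656) = 0.826.

ζ = 0.826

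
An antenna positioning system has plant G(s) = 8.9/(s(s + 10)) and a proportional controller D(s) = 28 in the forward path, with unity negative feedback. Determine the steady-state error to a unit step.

0

The open loop D(s)G(s) has a pole at the origin (type 1), so the static position error constant is infinite and e_ss = 1/(1+∞) = 0.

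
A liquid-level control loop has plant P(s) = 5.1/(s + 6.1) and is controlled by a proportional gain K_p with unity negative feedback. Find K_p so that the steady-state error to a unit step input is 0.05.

Steady-state error for a unit step on this type-0 loop is 1/(1 + K_p·P(0)).
P(0) = 0.8361. Require 1/(1 + K_p·0.8361) = 0.05, so 1 + 0.8361·K_p = 20.
K_p = (20 − 1)/0.8361 = 22.7.

K_p = 22.7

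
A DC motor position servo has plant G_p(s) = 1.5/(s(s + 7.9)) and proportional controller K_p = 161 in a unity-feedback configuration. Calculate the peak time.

From 1 + K_pG_p(s) = 0: s² + 7.9s + 241.5 = 0 ⇒ ω_n = 15.54, ζ = 0.2542.
Damped frequency ω_d = ω_n√(1−ζ²) = 15.03 rad/s, so peak time T_p = π/ω_d = 0.209 s.

T_p = 0.209 s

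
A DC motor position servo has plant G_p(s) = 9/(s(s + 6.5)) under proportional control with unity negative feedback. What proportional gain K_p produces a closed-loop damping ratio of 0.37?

Closed-loop characteristic equation: s² + 6.5s + K_p·9 = 0.
So ω_n = √(9K_p) and 2ζω_n = 6.5, giving ζ = 6.5/(2√(9K_p)).
Setting ζ = 0.37: √(9K_p) = 6.5/(2·0.37) = 8.784, so K_p = 77.15/9 = 8.57.

K_p = 8.57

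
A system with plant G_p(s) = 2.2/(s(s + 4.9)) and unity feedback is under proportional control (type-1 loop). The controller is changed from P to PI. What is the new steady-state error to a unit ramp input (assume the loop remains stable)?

0

The integrator raises the loop to type 2, so K_v → ∞ and e_ss to a ramp is zero.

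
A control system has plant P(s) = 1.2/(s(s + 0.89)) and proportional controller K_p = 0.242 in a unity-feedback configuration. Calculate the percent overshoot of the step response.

1.01%

The closed-loop denominator s² + 0.89s + 0.2904 gives ω_n = √0.2904 = 0.5389 and ζ = 0.89/(2ω_n) = 0.8258.
%OS = 100·exp(−πζ/√(1−ζ²)) = 100·exp(−π·0.8258/√0.3181) = 1.01%.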